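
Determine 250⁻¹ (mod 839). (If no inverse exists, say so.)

641

Apply the Euclidean algorithm to 839 and 250:
839 = 3*250 + 89
250 = 2*89 + 72
89 = 1*72 + 17
72 = 4*17 + 4
17 = 4*4 + 1
4 = 4*1 + 0
gcd = 1, so the inverse exists. Back-substitute:
1 = 17 − 4·4
1 = −4·72 + 17·17
1 = 17·89 − 21·72
1 = −21·250 + 59·89
1 = 59·839 − 198·250
Hence 250⁻¹ ≡ -198 ≡ 641 (mod 839).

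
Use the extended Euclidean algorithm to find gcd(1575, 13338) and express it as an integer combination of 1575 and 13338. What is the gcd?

Repeated division:
13338 = 8*1575 + 738
1575 = 2*738 + 99
738 = 7*99 + 45
99 = 2*45 + 9
45 = 5*9 + 0
gcd(1575, 13338) = 9.
Back-substituting:
9 = 99 − 2·45
9 = −2·738 + 15·99
9 = 15·1575 − 32·738
9 = −32·13338 + 271·1575
So 9 = (-32)·13338 + (271)·1575.

9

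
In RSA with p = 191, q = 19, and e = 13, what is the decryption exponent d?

φ(n) = (p−1)(q−1) = 190·18 = 3420.
Need d with 13·d ≡ 1 (mod 3420). Apply the extended Euclidean algorithm:
3420 = 263*13 + 1
13 = 13*1 + 0
Back-substitute:
1 = 3420 − 263·13
So 13·(-263) ≡ 1 (mod 3420), hence d ≡ -263 ≡ 3157 (mod 3420).

3157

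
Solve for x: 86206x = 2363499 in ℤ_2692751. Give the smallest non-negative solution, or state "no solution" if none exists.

First find gcd(86206, 2692751):
2692751 = 31·86206 + 20365
86206 = 4·20365 + 4746
20365 = 4·4746 + 1381
4746 = 3·1381 + 603
1381 = 2·603 + 175
603 = 3·175 + 78
175 = 2·78 + 19
78 = 4·19 + 2
19 = 9·2 + 1
2 = 2·1 + 0
gcd = 1, so a unique solution mod 2692751 exists.
Back-substitute for the Bézout coefficients:
1 = 19 − 9·2
1 = −9·78 + 37·19
1 = 37·175 − 83·78
1 = −83·603 + 286·175
1 = 286·1381 − 655·603
1 = −655·4746 + 2251·1381
1 = 2251·20365 − 9659·4746
1 = −9659·86206 + 40887·20365
1 = 40887·2692751 − 1277156·86206
So 86206·(-1277156) ≡ 1 (mod 2692751), giving 86206⁻¹ ≡ 1415595.
x ≡ 86206⁻¹·2363499 ≡ 1415595·2363499 ≡ 785650 (mod 2692751).

785650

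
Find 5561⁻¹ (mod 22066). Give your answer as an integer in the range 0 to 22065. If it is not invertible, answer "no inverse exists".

18471

gcd(22066, 5561) by repeated division:
22066 = 3·5561 + 5383
5561 = 1·5383 + 178
5383 = 30·178 + 43
178 = 4·43 + 6
43 = 7·6 + 1
6 = 6·1 + 0
gcd = 1, so the inverse exists. Back-substitute:
1 = 43 − 7·6
1 = −7·178 + 29·43
1 = 29·5383 − 877·178
1 = −877·5561 + 906·5383
1 = 906·22066 − 3595·5561
Thus 5561·(-3595) ≡ 1 (mod 22066); reducing, -3595 mod 22066 = 18471.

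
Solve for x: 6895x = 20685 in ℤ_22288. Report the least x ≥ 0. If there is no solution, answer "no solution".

3

First find gcd(6895, 22288):
22288 = 3×6895 + 1603
6895 = 4×1603 + 483
1603 = 3×483 + 154
483 = 3×154 + 21
154 = 7×21 + 7
21 = 3×7 + 0
gcd = 7 and 7 | 20685, so solutions exist. Divide through by 7: 985x ≡ 2955 (mod 3184).
Now find 985⁻¹ mod 3184:
3184 = 3×985 + 229
985 = 4×229 + 69
229 = 3×69 + 22
69 = 3×22 + 3
22 = 7×3 + 1
3 = 3×1 + 0
Back-substitute:
1 = 22 − 7·3
1 = −7·69 + 22·22
1 = 22·229 − 73·69
1 = −73·985 + 314·229
1 = 314·3184 − 1015·985
So 985·(-1015) ≡ 1 (mod 3184), i.e. 985⁻¹ ≡ 2169.
Then x ≡ 2169·2955 ≡ 3 (mod 3184); the smallest non-negative solution is x = 3.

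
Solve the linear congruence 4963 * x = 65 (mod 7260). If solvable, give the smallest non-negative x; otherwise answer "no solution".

First find gcd(4963, 7260):
7260 = 1×4963 + 2297
4963 = 2×2297 + 369
2297 = 6×369 + 83
369 = 4×83 + 37
83 = 2×37 + 9
37 = 4×9 + 1
9 = 9×1 + 0
gcd = 1, so a unique solution mod 7260 exists.
Back-substitute for the Bézout coefficients:
1 = 37 − 4·9
1 = −4·83 + 9·37
1 = 9·369 − 40·83
1 = −40·2297 + 249·369
1 = 249·4963 − 538·2297
1 = −538·7260 + 787·4963
So 4963·(787) ≡ 1 (mod 7260), giving 4963⁻¹ ≡ 787.
x ≡ 4963⁻¹·65 ≡ 787·65 ≡ 335 (mod 7260).

335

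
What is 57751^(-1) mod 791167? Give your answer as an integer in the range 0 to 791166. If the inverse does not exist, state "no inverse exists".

244278

Run Euclid on (791167, 57751):
791167 = 13×57751 + 40404
57751 = 1×40404 + 17347
40404 = 2×17347 + 5710
17347 = 3×5710 + 217
5710 = 26×217 + 68
217 = 3×68 + 13
68 = 5×13 + 3
13 = 4×3 + 1
3 = 3×1 + 0
The gcd is 1. Working backward:
1 = 13 − 4·3
1 = −4·68 + 21·13
1 = 21·217 − 67·68
1 = −67·5710 + 1763·217
1 = 1763·17347 − 5356·5710
1 = −5356·40404 + 12475·17347
1 = 12475·57751 − 17831·40404
1 = −17831·791167 + 244278·57751
So 57751·244278 ≡ 1 (mod 791167).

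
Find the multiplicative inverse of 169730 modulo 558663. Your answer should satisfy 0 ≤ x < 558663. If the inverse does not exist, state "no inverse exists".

Apply the Euclidean algorithm to 558663 and 169730:
558663 = 3·169730 + 49473
169730 = 3·49473 + 21311
49473 = 2·21311 + 6851
21311 = 3·6851 + 758
6851 = 9·758 + 29
758 = 26·29 + 4
29 = 7·4 + 1
4 = 4·1 + 0
gcd = 1, so the inverse exists. Back-substitute:
1 = 29 − 7·4
1 = −7·758 + 183·29
1 = 183·6851 − 1654·758
1 = −1654·21311 + 5145·6851
1 = 5145·49473 − 11944·21311
1 = −11944·169730 + 40977·49473
1 = 40977·558663 − 134875·169730
So 169730·(-134875) ≡ 1 (mod 558663), and -134875 ≡ 423788 (mod 558663).

423788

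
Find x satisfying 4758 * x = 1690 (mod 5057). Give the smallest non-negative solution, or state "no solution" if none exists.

62

First find gcd(4758, 5057):
5057 = 1×4758 + 299
4758 = 15×299 + 273
299 = 1×273 + 26
273 = 10×26 + 13
26 = 2×13 + 0
gcd = 13 and 13 | 1690, so solutions exist. Divide through by 13: 366x ≡ 130 (mod 389).
Now find 366⁻¹ mod 389:
389 = 1*366 + 23
366 = 15*23 + 21
23 = 1*21 + 2
21 = 10*2 + 1
2 = 2*1 + 0
Back-substitute:
1 = 21 − 10·2
1 = −10·23 + 11·21
1 = 11·366 − 175·23
1 = −175·389 + 186·366
So 366⁻¹ ≡ 186 (mod 389).
Then x ≡ 186·130 ≡ 62 (mod 389); the smallest non-negative solution is x = 62.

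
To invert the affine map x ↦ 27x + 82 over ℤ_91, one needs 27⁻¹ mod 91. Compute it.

27

Extended Euclidean algorithm:
91 = 3×27 + 10
27 = 2×10 + 7
10 = 1×7 + 3
7 = 2×3 + 1
3 = 3×1 + 0
gcd = 1, so the inverse exists. Back-substitute:
1 = 7 − 2·3
1 = −2·10 + 3·7
1 = 3·27 − 8·10
1 = −8·91 + 27·27
So 27·27 ≡ 1 (mod 91).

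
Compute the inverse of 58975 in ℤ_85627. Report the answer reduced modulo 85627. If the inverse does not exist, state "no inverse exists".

80599

Extended Euclidean algorithm:
85627 = 1×58975 + 26652
58975 = 2×26652 + 5671
26652 = 4×5671 + 3968
5671 = 1×3968 + 1703
3968 = 2×1703 + 562
1703 = 3×562 + 17
562 = 33×17 + 1
17 = 17×1 + 0
gcd = 1, so the inverse exists. Back-substitute:
1 = 562 − 33·17
1 = −33·1703 + 100·562
1 = 100·3968 − 233·1703
1 = −233·5671 + 333·3968
1 = 333·26652 − 1565·5671
1 = −1565·58975 + 3463·26652
1 = 3463·85627 − 5028·58975
Thus 58975·(-5028) ≡ 1 (mod 85627); reducing, -5028 mod 85627 = 80599.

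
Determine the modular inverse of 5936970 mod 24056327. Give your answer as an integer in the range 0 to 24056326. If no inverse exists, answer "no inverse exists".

Extended Euclidean algorithm:
24056327 = 4*5936970 + 308447
5936970 = 19*308447 + 76477
308447 = 4*76477 + 2539
76477 = 30*2539 + 307
2539 = 8*307 + 83
307 = 3*83 + 58
83 = 1*58 + 25
58 = 2*25 + 8
25 = 3*8 + 1
8 = 8*1 + 0
gcd = 1, so the inverse exists. Back-substitute:
1 = 25 − 3·8
1 = −3·58 + 7·25
1 = 7·83 − 10·58
1 = −10·307 + 37·83
1 = 37·2539 − 306·307
1 = −306·76477 + 9217·2539
1 = 9217·308447 − 37174·76477
1 = −37174·5936970 + 715523·308447
1 = 715523·24056327 − 2899266·5936970
Thus 5936970·(-2899266) ≡ 1 (mod 24056327); reducing, -2899266 mod 24056327 = 21157061.

21157061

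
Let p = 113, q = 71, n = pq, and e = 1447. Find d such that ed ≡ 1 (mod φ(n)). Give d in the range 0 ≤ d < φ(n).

6583

φ(n) = (p−1)(q−1) = 112·70 = 7840.
Need d with 1447·d ≡ 1 (mod 7840). Apply the extended Euclidean algorithm:
7840 = 5·1447 + 605
1447 = 2·605 + 237
605 = 2·237 + 131
237 = 1·131 + 106
131 = 1·106 + 25
106 = 4·25 + 6
25 = 4·6 + 1
6 = 6·1 + 0
Back-substitute:
1 = 25 − 4·6
1 = −4·106 + 17·25
1 = 17·131 − 21·106
1 = −21·237 + 38·131
1 = 38·605 − 97·237
1 = −97·1447 + 232·605
1 = 232·7840 − 1257·1447
So 1447·(-1257) ≡ 1 (mod 7840), hence d ≡ -1257 ≡ 6583 (mod 7840).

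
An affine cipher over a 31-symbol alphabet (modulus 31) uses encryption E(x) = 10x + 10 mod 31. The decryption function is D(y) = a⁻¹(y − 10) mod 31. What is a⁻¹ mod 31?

28

gcd(31, 10) by repeated division:
31 = 3×10 + 1
10 = 10×1 + 0
Since gcd(10, 31) = 1, back-substitute to write 1 as a combination:
1 = 31 − 3·10
Thus 10·(-3) ≡ 1 (mod 31); reducing, -3 mod 31 = 28.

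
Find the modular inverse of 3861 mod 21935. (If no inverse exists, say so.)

7181

Run Euclid on (21935, 3861):
21935 = 5·3861 + 2630
3861 = 1·2630 + 1231
2630 = 2·1231 + 168
1231 = 7·168 + 55
168 = 3·55 + 3
55 = 18·3 + 1
3 = 3·1 + 0
The gcd is 1. Working backward:
1 = 55 − 18·3
1 = −18·168 + 55·55
1 = 55·1231 − 403·168
1 = −403·2630 + 861·1231
1 = 861·3861 − 1264·2630
1 = −1264·21935 + 7181·3861
So 3861·7181 ≡ 1 (mod 21935).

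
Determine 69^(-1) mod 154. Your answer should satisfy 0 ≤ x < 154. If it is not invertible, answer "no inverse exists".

125

Run Euclid on (154, 69):
154 = 2·69 + 16
69 = 4·16 + 5
16 = 3·5 + 1
5 = 5·1 + 0
gcd = 1, so the inverse exists. Back-substitute:
1 = 16 − 3·5
1 = −3·69 + 13·16
1 = 13·154 − 29·69
So 69·(-29) ≡ 1 (mod 154), and -29 ≡ 125 (mod 154).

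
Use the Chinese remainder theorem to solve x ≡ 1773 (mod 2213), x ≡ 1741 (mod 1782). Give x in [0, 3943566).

550597

Write x = 1773 + 2213·k. Then 2213·k ≡ 1741 − 1773 ≡ 1750 (mod 1782).
Need 2213⁻¹ mod 1782. Extended Euclid on (1782, 431):
1782 = 4·431 + 58
431 = 7·58 + 25
58 = 2·25 + 8
25 = 3·8 + 1
8 = 8·1 + 0
Back-substitute:
1 = 25 − 3·8
1 = −3·58 + 7·25
1 = 7·431 − 52·58
1 = −52·1782 + 215·431
2213⁻¹ ≡ 215 (mod 1782), so k ≡ 215·1750 ≡ 248 (mod 1782).
x = 1773 + 2213·248 = 550597.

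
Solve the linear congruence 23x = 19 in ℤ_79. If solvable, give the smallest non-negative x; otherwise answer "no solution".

18

First find gcd(23, 79):
79 = 3×23 + 10
23 = 2×10 + 3
10 = 3×3 + 1
3 = 3×1 + 0
gcd = 1, so a unique solution mod 79 exists.
Back-substitute for the Bézout coefficients:
1 = 10 − 3·3
1 = −3·23 + 7·10
1 = 7·79 − 24·23
So 23·(-24) ≡ 1 (mod 79), giving 23⁻¹ ≡ 55.
x ≡ 23⁻¹·19 ≡ 55·19 ≡ 18 (mod 79).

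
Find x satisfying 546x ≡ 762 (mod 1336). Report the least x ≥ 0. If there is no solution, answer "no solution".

273

First find gcd(546, 1336):
1336 = 2×546 + 244
546 = 2×244 + 58
244 = 4×58 + 12
58 = 4×12 + 10
12 = 1×10 + 2
10 = 5×2 + 0
gcd = 2 and 2 | 762, so solutions exist. Divide through by 2: 273x ≡ 381 (mod 668).
Now find 273⁻¹ mod 668:
668 = 2*273 + 122
273 = 2*122 + 29
122 = 4*29 + 6
29 = 4*6 + 5
6 = 1*5 + 1
5 = 5*1 + 0
Back-substitute:
1 = 6 − 5
1 = −29 + 5·6
1 = 5·122 − 21·29
1 = −21·273 + 47·122
1 = 47·668 − 115·273
So 273·(-115) ≡ 1 (mod 668), i.e. 273⁻¹ ≡ 553.
Then x ≡ 553·381 ≡ 273 (mod 668); the smallest non-negative solution is x = 273.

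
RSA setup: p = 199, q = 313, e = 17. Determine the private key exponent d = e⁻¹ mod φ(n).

φ(n) = (p−1)(q−1) = 198·312 = 61776.
Need d with 17·d ≡ 1 (mod 61776). Apply the extended Euclidean algorithm:
61776 = 3633*17 + 15
17 = 1*15 + 2
15 = 7*2 + 1
2 = 2*1 + 0
Back-substitute:
1 = 15 − 7·2
1 = −7·17 + 8·15
1 = 8·61776 − 29071·17
So 17·(-29071) ≡ 1 (mod 61776), hence d ≡ -29071 ≡ 32705 (mod 61776).

32705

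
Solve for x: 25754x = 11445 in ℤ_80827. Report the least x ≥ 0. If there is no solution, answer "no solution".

75376

First find gcd(25754, 80827):
80827 = 3×25754 + 3565
25754 = 7×3565 + 799
3565 = 4×799 + 369
799 = 2×369 + 61
369 = 6×61 + 3
61 = 20×3 + 1
3 = 3×1 + 0
gcd = 1, so a unique solution mod 80827 exists.
Back-substitute for the Bézout coefficients:
1 = 61 − 20·3
1 = −20·369 + 121·61
1 = 121·799 − 262·369
1 = −262·3565 + 1169·799
1 = 1169·25754 − 8445·3565
1 = −8445·80827 + 26504·25754
So 25754·(26504) ≡ 1 (mod 80827), giving 25754⁻¹ ≡ 26504.
x ≡ 25754⁻¹·11445 ≡ 26504·11445 ≡ 75376 (mod 80827).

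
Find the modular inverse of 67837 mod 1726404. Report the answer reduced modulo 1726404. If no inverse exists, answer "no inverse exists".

813385

Apply the Euclidean algorithm to 1726404 and 67837:
1726404 = 25*67837 + 30479
67837 = 2*30479 + 6879
30479 = 4*6879 + 2963
6879 = 2*2963 + 953
2963 = 3*953 + 104
953 = 9*104 + 17
104 = 6*17 + 2
17 = 8*2 + 1
2 = 2*1 + 0
gcd = 1, so the inverse exists. Back-substitute:
1 = 17 − 8·2
1 = −8·104 + 49·17
1 = 49·953 − 449·104
1 = −449·2963 + 1396·953
1 = 1396·6879 − 3241·2963
1 = −3241·30479 + 14360·6879
1 = 14360·67837 − 31961·30479
1 = −31961·1726404 + 813385·67837
So 67837·813385 ≡ 1 (mod 1726404).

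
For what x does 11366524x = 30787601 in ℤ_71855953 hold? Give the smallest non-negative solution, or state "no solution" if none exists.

404207

First find gcd(11366524, 71855953):
71855953 = 6·11366524 + 3656809
11366524 = 3·3656809 + 396097
3656809 = 9·396097 + 91936
396097 = 4·91936 + 28353
91936 = 3·28353 + 6877
28353 = 4·6877 + 845
6877 = 8·845 + 117
845 = 7·117 + 26
117 = 4·26 + 13
26 = 2·13 + 0
gcd = 13 and 13 | 30787601, so solutions exist. Divide through by 13: 874348x ≡ 2368277 (mod 5527381).
Now find 874348⁻¹ mod 5527381:
5527381 = 6×874348 + 281293
874348 = 3×281293 + 30469
281293 = 9×30469 + 7072
30469 = 4×7072 + 2181
7072 = 3×2181 + 529
2181 = 4×529 + 65
529 = 8×65 + 9
65 = 7×9 + 2
9 = 4×2 + 1
2 = 2×1 + 0
Back-substitute:
1 = 9 − 4·2
1 = −4·65 + 29·9
1 = 29·529 − 236·65
1 = −236·2181 + 973·529
1 = 973·7072 − 3155·2181
1 = −3155·30469 + 13593·7072
1 = 13593·281293 − 125492·30469
1 = −125492·874348 + 390069·281293
1 = 390069·5527381 − 2465906·874348
So 874348·(-2465906) ≡ 1 (mod 5527381), i.e. 874348⁻¹ ≡ 3061475.
Then x ≡ 3061475·2368277 ≡ 404207 (mod 5527381); the smallest non-negative solution is x = 404207.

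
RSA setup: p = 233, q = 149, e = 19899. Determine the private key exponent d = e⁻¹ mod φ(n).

1427

φ(n) = (p−1)(q−1) = 232·148 = 34336.
Need d with 19899·d ≡ 1 (mod 34336). Apply the extended Euclidean algorithm:
34336 = 1·19899 + 14437
19899 = 1·14437 + 5462
14437 = 2·5462 + 3513
5462 = 1·3513 + 1949
3513 = 1·1949 + 1564
1949 = 1·1564 + 385
1564 = 4·385 + 24
385 = 16·24 + 1
24 = 24·1 + 0
Back-substitute:
1 = 385 − 16·24
1 = −16·1564 + 65·385
1 = 65·1949 − 81·1564
1 = −81·3513 + 146·1949
1 = 146·5462 − 227·3513
1 = −227·14437 + 600·5462
1 = 600·19899 − 827·14437
1 = −827·34336 + 1427·19899
So 19899·1427 ≡ 1 (mod 34336), hence d = 1427.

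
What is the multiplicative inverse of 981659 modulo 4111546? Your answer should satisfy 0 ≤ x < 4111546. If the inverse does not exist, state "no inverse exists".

1184457

Extended Euclidean algorithm:
4111546 = 4*981659 + 184910
981659 = 5*184910 + 57109
184910 = 3*57109 + 13583
57109 = 4*13583 + 2777
13583 = 4*2777 + 2475
2777 = 1*2475 + 302
2475 = 8*302 + 59
302 = 5*59 + 7
59 = 8*7 + 3
7 = 2*3 + 1
3 = 3*1 + 0
gcd = 1, so the inverse exists. Back-substitute:
1 = 7 − 2·3
1 = −2·59 + 17·7
1 = 17·302 − 87·59
1 = −87·2475 + 713·302
1 = 713·2777 − 800·2475
1 = −800·13583 + 3913·2777
1 = 3913·57109 − 16452·13583
1 = −16452·184910 + 53269·57109
1 = 53269·981659 − 282797·184910
1 = −282797·4111546 + 1184457·981659
So 981659·1184457 ≡ 1 (mod 4111546).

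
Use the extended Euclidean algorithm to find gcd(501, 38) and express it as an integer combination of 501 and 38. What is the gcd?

1

Repeated division:
501 = 13·38 + 7
38 = 5·7 + 3
7 = 2·3 + 1
3 = 3·1 + 0
gcd(501, 38) = 1.
Express as a combination:
1 = 7 − 2·3
1 = −2·38 + 11·7
1 = 11·501 − 145·38
So 1 = (11)·501 + (-145)·38.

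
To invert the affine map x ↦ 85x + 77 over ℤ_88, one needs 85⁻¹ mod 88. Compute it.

29

Extended Euclidean algorithm:
88 = 1·85 + 3
85 = 28·3 + 1
3 = 3·1 + 0
Since gcd(85, 88) = 1, back-substitute to write 1 as a combination:
1 = 85 − 28·3
1 = −28·88 + 29·85
So 85·29 ≡ 1 (mod 88).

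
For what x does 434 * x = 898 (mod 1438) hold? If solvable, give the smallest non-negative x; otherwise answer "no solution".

First find gcd(434, 1438):
1438 = 3×434 + 136
434 = 3×136 + 26
136 = 5×26 + 6
26 = 4×6 + 2
6 = 3×2 + 0
gcd = 2 and 2 | 898, so solutions exist. Divide through by 2: 217x ≡ 449 (mod 719).
Now find 217⁻¹ mod 719:
719 = 3*217 + 68
217 = 3*68 + 13
68 = 5*13 + 3
13 = 4*3 + 1
3 = 3*1 + 0
Back-substitute:
1 = 13 − 4·3
1 = −4·68 + 21·13
1 = 21·217 − 67·68
1 = −67·719 + 222·217
So 217⁻¹ ≡ 222 (mod 719).
Then x ≡ 222·449 ≡ 456 (mod 719); the smallest non-negative solution is x = 456.

456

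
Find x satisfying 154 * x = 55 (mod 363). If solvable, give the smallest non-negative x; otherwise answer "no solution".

First find gcd(154, 363):
363 = 2·154 + 55
154 = 2·55 + 44
55 = 1·44 + 11
44 = 4·11 + 0
gcd = 11 and 11 | 55, so solutions exist. Divide through by 11: 14x ≡ 5 (mod 33).
Now find 14⁻¹ mod 33:
33 = 2·14 + 5
14 = 2·5 + 4
5 = 1·4 + 1
4 = 4·1 + 0
Back-substitute:
1 = 5 − 4
1 = −14 + 3·5
1 = 3·33 − 7·14
So 14·(-7) ≡ 1 (mod 33), i.e. 14⁻¹ ≡ 26.
Then x ≡ 26·5 ≡ 31 (mod 33); the smallest non-negative solution is x = 31.

31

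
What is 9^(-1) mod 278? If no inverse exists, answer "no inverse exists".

Apply the Euclidean algorithm to 278 and 9:
278 = 30×9 + 8
9 = 1×8 + 1
8 = 8×1 + 0
gcd = 1, so the inverse exists. Back-substitute:
1 = 9 − 8
1 = −278 + 31·9
So 9·31 ≡ 1 (mod 278).

31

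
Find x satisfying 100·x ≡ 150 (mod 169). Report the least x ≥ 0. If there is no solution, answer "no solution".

First find gcd(100, 169):
169 = 1×100 + 69
100 = 1×69 + 31
69 = 2×31 + 7
31 = 4×7 + 3
7 = 2×3 + 1
3 = 3×1 + 0
gcd = 1, so a unique solution mod 169 exists.
Back-substitute for the Bézout coefficients:
1 = 7 − 2·3
1 = −2·31 + 9·7
1 = 9·69 − 20·31
1 = −20·100 + 29·69
1 = 29·169 − 49·100
So 100·(-49) ≡ 1 (mod 169), giving 100⁻¹ ≡ 120.
x ≡ 100⁻¹·150 ≡ 120·150 ≡ 86 (mod 169).

86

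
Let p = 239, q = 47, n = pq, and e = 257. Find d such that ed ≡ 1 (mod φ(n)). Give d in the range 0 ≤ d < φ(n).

φ(n) = (p−1)(q−1) = 238·46 = 10948.
Need d with 257·d ≡ 1 (mod 10948). Apply the extended Euclidean algorithm:
10948 = 42*257 + 154
257 = 1*154 + 103
154 = 1*103 + 51
103 = 2*51 + 1
51 = 51*1 + 0
Back-substitute:
1 = 103 − 2·51
1 = −2·154 + 3·103
1 = 3·257 − 5·154
1 = −5·10948 + 213·257
So 257·213 ≡ 1 (mod 10948), hence d = 213.

213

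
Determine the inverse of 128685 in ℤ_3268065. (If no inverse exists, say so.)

Compute gcd(128685, 3268065):
3268065 = 25×128685 + 50940
128685 = 2×50940 + 26805
50940 = 1×26805 + 24135
26805 = 1×24135 + 2670
24135 = 9×2670 + 105
2670 = 25×105 + 45
105 = 2×45 + 15
45 = 3×15 + 0
Since gcd = 15 > 1, 128685 is not a unit mod 3268065.

no inverse exists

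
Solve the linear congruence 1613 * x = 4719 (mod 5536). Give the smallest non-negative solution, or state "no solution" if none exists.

First find gcd(1613, 5536):
5536 = 3*1613 + 697
1613 = 2*697 + 219
697 = 3*219 + 40
219 = 5*40 + 19
40 = 2*19 + 2
19 = 9*2 + 1
2 = 2*1 + 0
gcd = 1, so a unique solution mod 5536 exists.
Back-substitute for the Bézout coefficients:
1 = 19 − 9·2
1 = −9·40 + 19·19
1 = 19·219 − 104·40
1 = −104·697 + 331·219
1 = 331·1613 − 766·697
1 = −766·5536 + 2629·1613
So 1613·(2629) ≡ 1 (mod 5536), giving 1613⁻¹ ≡ 2629.
x ≡ 1613⁻¹·4719 ≡ 2629·4719 ≡ 75 (mod 5536).

75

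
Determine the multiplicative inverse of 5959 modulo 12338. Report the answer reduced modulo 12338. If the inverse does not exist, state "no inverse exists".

Extended Euclidean algorithm:
12338 = 2·5959 + 420
5959 = 14·420 + 79
420 = 5·79 + 25
79 = 3·25 + 4
25 = 6·4 + 1
4 = 4·1 + 0
gcd = 1, so the inverse exists. Back-substitute:
1 = 25 − 6·4
1 = −6·79 + 19·25
1 = 19·420 − 101·79
1 = −101·5959 + 1433·420
1 = 1433·12338 − 2967·5959
Thus 5959·(-2967) ≡ 1 (mod 12338); reducing, -2967 mod 12338 = 9371.

9371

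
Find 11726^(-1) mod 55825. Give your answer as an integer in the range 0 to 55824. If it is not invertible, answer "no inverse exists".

no inverse exists

Euclidean algorithm on 55825, 11726:
55825 = 4×11726 + 8921
11726 = 1×8921 + 2805
8921 = 3×2805 + 506
2805 = 5×506 + 275
506 = 1×275 + 231
275 = 1×231 + 44
231 = 5×44 + 11
44 = 4×11 + 0
The gcd is 11, not 1, hence no inverse exists.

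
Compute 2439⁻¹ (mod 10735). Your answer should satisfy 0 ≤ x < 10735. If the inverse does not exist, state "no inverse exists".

Extended Euclidean algorithm:
10735 = 4·2439 + 979
2439 = 2·979 + 481
979 = 2·481 + 17
481 = 28·17 + 5
17 = 3·5 + 2
5 = 2·2 + 1
2 = 2·1 + 0
gcd = 1, so the inverse exists. Back-substitute:
1 = 5 − 2·2
1 = −2·17 + 7·5
1 = 7·481 − 198·17
1 = −198·979 + 403·481
1 = 403·2439 − 1004·979
1 = −1004·10735 + 4419·2439
So 2439·4419 ≡ 1 (mod 10735).

4419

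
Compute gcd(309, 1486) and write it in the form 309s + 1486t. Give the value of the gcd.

Euclidean algorithm:
1486 = 4*309 + 250
309 = 1*250 + 59
250 = 4*59 + 14
59 = 4*14 + 3
14 = 4*3 + 2
3 = 1*2 + 1
2 = 2*1 + 0
gcd(309, 1486) = 1.
Working backward:
1 = 3 − 2
1 = −14 + 5·3
1 = 5·59 − 21·14
1 = −21·250 + 89·59
1 = 89·309 − 110·250
1 = −110·1486 + 529·309
So 1 = (-110)·1486 + (529)·309.

1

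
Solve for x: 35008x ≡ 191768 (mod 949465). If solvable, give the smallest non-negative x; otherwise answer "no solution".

601666

First find gcd(35008, 949465):
949465 = 27×35008 + 4249
35008 = 8×4249 + 1016
4249 = 4×1016 + 185
1016 = 5×185 + 91
185 = 2×91 + 3
91 = 30×3 + 1
3 = 3×1 + 0
gcd = 1, so a unique solution mod 949465 exists.
Back-substitute for the Bézout coefficients:
1 = 91 − 30·3
1 = −30·185 + 61·91
1 = 61·1016 − 335·185
1 = −335·4249 + 1401·1016
1 = 1401·35008 − 11543·4249
1 = −11543·949465 + 313062·35008
So 35008·(313062) ≡ 1 (mod 949465), giving 35008⁻¹ ≡ 313062.
x ≡ 35008⁻¹·191768 ≡ 313062·191768 ≡ 601666 (mod 949465).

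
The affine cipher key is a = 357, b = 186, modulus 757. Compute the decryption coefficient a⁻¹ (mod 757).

176

gcd(757, 357) by repeated division:
757 = 2*357 + 43
357 = 8*43 + 13
43 = 3*13 + 4
13 = 3*4 + 1
4 = 4*1 + 0
gcd = 1, so the inverse exists. Back-substitute:
1 = 13 − 3·4
1 = −3·43 + 10·13
1 = 10·357 − 83·43
1 = −83·757 + 176·357
So 357·176 ≡ 1 (mod 757).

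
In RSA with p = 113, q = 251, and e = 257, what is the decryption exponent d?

19393

φ(n) = (p−1)(q−1) = 112·250 = 28000.
Need d with 257·d ≡ 1 (mod 28000). Apply the extended Euclidean algorithm:
28000 = 108×257 + 244
257 = 1×244 + 13
244 = 18×13 + 10
13 = 1×10 + 3
10 = 3×3 + 1
3 = 3×1 + 0
Back-substitute:
1 = 10 − 3·3
1 = −3·13 + 4·10
1 = 4·244 − 75·13
1 = −75·257 + 79·244
1 = 79·28000 − 8607·257
So 257·(-8607) ≡ 1 (mod 28000), hence d ≡ -8607 ≡ 19393 (mod 28000).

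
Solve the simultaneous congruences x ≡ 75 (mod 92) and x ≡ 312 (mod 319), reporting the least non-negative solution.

10839

Write x = 75 + 92·k. Then 92·k ≡ 312 − 75 ≡ 237 (mod 319).
Need 92⁻¹ mod 319. Extended Euclid on (319, 92):
319 = 3×92 + 43
92 = 2×43 + 6
43 = 7×6 + 1
6 = 6×1 + 0
Back-substitute:
1 = 43 − 7·6
1 = −7·92 + 15·43
1 = 15·319 − 52·92
92⁻¹ ≡ 267 (mod 319), so k ≡ 267·237 ≡ 117 (mod 319).
x = 75 + 92·117 = 10839.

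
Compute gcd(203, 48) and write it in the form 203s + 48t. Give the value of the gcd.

1

Repeated division:
203 = 4·48 + 11
48 = 4·11 + 4
11 = 2·4 + 3
4 = 1·3 + 1
3 = 3·1 + 0
gcd(203, 48) = 1.
Express as a combination:
1 = 4 − 3
1 = −11 + 3·4
1 = 3·48 − 13·11
1 = −13·203 + 55·48
So 1 = (-13)·203 + (55)·48.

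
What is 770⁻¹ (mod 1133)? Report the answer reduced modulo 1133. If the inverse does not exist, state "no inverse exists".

Euclidean algorithm on 1133, 770:
1133 = 1·770 + 363
770 = 2·363 + 44
363 = 8·44 + 11
44 = 4·11 + 0
The gcd is 11, not 1, hence no inverse exists.

no inverse exists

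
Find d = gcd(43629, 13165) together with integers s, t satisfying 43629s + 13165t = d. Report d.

Repeated division:
43629 = 3·13165 + 4134
13165 = 3·4134 + 763
4134 = 5·763 + 319
763 = 2·319 + 125
319 = 2·125 + 69
125 = 1·69 + 56
69 = 1·56 + 13
56 = 4·13 + 4
13 = 3·4 + 1
4 = 4·1 + 0
gcd(43629, 13165) = 1.
Working backward:
1 = 13 − 3·4
1 = −3·56 + 13·13
1 = 13·69 − 16·56
1 = −16·125 + 29·69
1 = 29·319 − 74·125
1 = −74·763 + 177·319
1 = 177·4134 − 959·763
1 = −959·13165 + 3054·4134
1 = 3054·43629 − 10121·13165
So 1 = (3054)·43629 + (-10121)·13165.

1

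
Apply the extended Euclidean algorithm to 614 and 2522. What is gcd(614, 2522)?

2

Euclidean algorithm:
2522 = 4×614 + 66
614 = 9×66 + 20
66 = 3×20 + 6
20 = 3×6 + 2
6 = 3×2 + 0
gcd(614, 2522) = 2.
Working backward:
2 = 20 − 3·6
2 = −3·66 + 10·20
2 = 10·614 − 93·66
2 = −93·2522 + 382·614
So 2 = (-93)·2522 + (382)·614.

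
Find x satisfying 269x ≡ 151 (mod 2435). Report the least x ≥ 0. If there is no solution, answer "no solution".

2164

First find gcd(269, 2435):
2435 = 9·269 + 14
269 = 19·14 + 3
14 = 4·3 + 2
3 = 1·2 + 1
2 = 2·1 + 0
gcd = 1, so a unique solution mod 2435 exists.
Back-substitute for the Bézout coefficients:
1 = 3 − 2
1 = −14 + 5·3
1 = 5·269 − 96·14
1 = −96·2435 + 869·269
So 269·(869) ≡ 1 (mod 2435), giving 269⁻¹ ≡ 869.
x ≡ 269⁻¹·151 ≡ 869·151 ≡ 2164 (mod 2435).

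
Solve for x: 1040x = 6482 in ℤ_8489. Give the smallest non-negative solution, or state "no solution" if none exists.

gcd(1040, 8489):
8489 = 8×1040 + 169
1040 = 6×169 + 26
169 = 6×26 + 13
26 = 2×13 + 0
gcd = 13, but 13 ∤ 6482, so the congruence has no solution.

no solution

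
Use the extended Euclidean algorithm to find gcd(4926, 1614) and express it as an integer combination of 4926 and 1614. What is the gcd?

Repeated division:
4926 = 3*1614 + 84
1614 = 19*84 + 18
84 = 4*18 + 12
18 = 1*12 + 6
12 = 2*6 + 0
gcd(4926, 1614) = 6.
Working backward:
6 = 18 − 12
6 = −84 + 5·18
6 = 5·1614 − 96·84
6 = −96·4926 + 293·1614
So 6 = (-96)·4926 + (293)·1614.

6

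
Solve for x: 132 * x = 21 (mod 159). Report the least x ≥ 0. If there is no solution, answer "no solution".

11

First find gcd(132, 159):
159 = 1×132 + 27
132 = 4×27 + 24
27 = 1×24 + 3
24 = 8×3 + 0
gcd = 3 and 3 | 21, so solutions exist. Divide through by 3: 44x ≡ 7 (mod 53).
Now find 44⁻¹ mod 53:
53 = 1·44 + 9
44 = 4·9 + 8
9 = 1·8 + 1
8 = 8·1 + 0
Back-substitute:
1 = 9 − 8
1 = −44 + 5·9
1 = 5·53 − 6·44
So 44·(-6) ≡ 1 (mod 53), i.e. 44⁻¹ ≡ 47.
Then x ≡ 47·7 ≡ 11 (mod 53); the smallest non-negative solution is x = 11.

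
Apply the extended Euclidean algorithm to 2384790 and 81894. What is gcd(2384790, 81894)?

6

Apply Euclid's algorithm to 2384790 and 81894:
2384790 = 29×81894 + 9864
81894 = 8×9864 + 2982
9864 = 3×2982 + 918
2982 = 3×918 + 228
918 = 4×228 + 6
228 = 38×6 + 0
gcd(2384790, 81894) = 6.
Express as a combination:
6 = 918 − 4·228
6 = −4·2982 + 13·918
6 = 13·9864 − 43·2982
6 = −43·81894 + 357·9864
6 = 357·2384790 − 10396·81894
So 6 = (357)·2384790 + (-10396)·81894.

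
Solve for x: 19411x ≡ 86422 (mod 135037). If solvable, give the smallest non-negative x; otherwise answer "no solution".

First find gcd(19411, 135037):
135037 = 6×19411 + 18571
19411 = 1×18571 + 840
18571 = 22×840 + 91
840 = 9×91 + 21
91 = 4×21 + 7
21 = 3×7 + 0
gcd = 7 and 7 | 86422, so solutions exist. Divide through by 7: 2773x ≡ 12346 (mod 19291).
Now find 2773⁻¹ mod 19291:
19291 = 6×2773 + 2653
2773 = 1×2653 + 120
2653 = 22×120 + 13
120 = 9×13 + 3
13 = 4×3 + 1
3 = 3×1 + 0
Back-substitute:
1 = 13 − 4·3
1 = −4·120 + 37·13
1 = 37·2653 − 818·120
1 = −818·2773 + 855·2653
1 = 855·19291 − 5948·2773
So 2773·(-5948) ≡ 1 (mod 19291), i.e. 2773⁻¹ ≡ 13343.
Then x ≡ 13343·12346 ≡ 6829 (mod 19291); the smallest non-negative solution is x = 6829.

6829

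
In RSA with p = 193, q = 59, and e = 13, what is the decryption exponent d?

φ(n) = (p−1)(q−1) = 192·58 = 11136.
Need d with 13·d ≡ 1 (mod 11136). Apply the extended Euclidean algorithm:
11136 = 856·13 + 8
13 = 1·8 + 5
8 = 1·5 + 3
5 = 1·3 + 2
3 = 1·2 + 1
2 = 2·1 + 0
Back-substitute:
1 = 3 − 2
1 = −5 + 2·3
1 = 2·8 − 3·5
1 = −3·13 + 5·8
1 = 5·11136 − 4283·13
So 13·(-4283) ≡ 1 (mod 11136), hence d ≡ -4283 ≡ 6853 (mod 11136).

6853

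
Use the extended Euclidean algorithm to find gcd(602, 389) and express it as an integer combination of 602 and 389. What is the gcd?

1

Repeated division:
602 = 1*389 + 213
389 = 1*213 + 176
213 = 1*176 + 37
176 = 4*37 + 28
37 = 1*28 + 9
28 = 3*9 + 1
9 = 9*1 + 0
gcd(602, 389) = 1.
Back-substituting:
1 = 28 − 3·9
1 = −3·37 + 4·28
1 = 4·176 − 19·37
1 = −19·213 + 23·176
1 = 23·389 − 42·213
1 = −42·602 + 65·389
So 1 = (-42)·602 + (65)·389.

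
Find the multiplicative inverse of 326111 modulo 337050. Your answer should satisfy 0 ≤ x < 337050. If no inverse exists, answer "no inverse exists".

299891

gcd(337050, 326111) by repeated division:
337050 = 1×326111 + 10939
326111 = 29×10939 + 8880
10939 = 1×8880 + 2059
8880 = 4×2059 + 644
2059 = 3×644 + 127
644 = 5×127 + 9
127 = 14×9 + 1
9 = 9×1 + 0
gcd = 1, so the inverse exists. Back-substitute:
1 = 127 − 14·9
1 = −14·644 + 71·127
1 = 71·2059 − 227·644
1 = −227·8880 + 979·2059
1 = 979·10939 − 1206·8880
1 = −1206·326111 + 35953·10939
1 = 35953·337050 − 37159·326111
So 326111·(-37159) ≡ 1 (mod 337050), and -37159 ≡ 299891 (mod 337050).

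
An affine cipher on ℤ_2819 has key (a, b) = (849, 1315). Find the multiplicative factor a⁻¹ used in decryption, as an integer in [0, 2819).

342

gcd(2819, 849) by repeated division:
2819 = 3×849 + 272
849 = 3×272 + 33
272 = 8×33 + 8
33 = 4×8 + 1
8 = 8×1 + 0
The gcd is 1. Working backward:
1 = 33 − 4·8
1 = −4·272 + 33·33
1 = 33·849 − 103·272
1 = −103·2819 + 342·849
So 849·342 ≡ 1 (mod 2819).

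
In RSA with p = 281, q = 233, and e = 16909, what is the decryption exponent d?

φ(n) = (p−1)(q−1) = 280·232 = 64960.
Need d with 16909·d ≡ 1 (mod 64960). Apply the extended Euclidean algorithm:
64960 = 3*16909 + 14233
16909 = 1*14233 + 2676
14233 = 5*2676 + 853
2676 = 3*853 + 117
853 = 7*117 + 34
117 = 3*34 + 15
34 = 2*15 + 4
15 = 3*4 + 3
4 = 1*3 + 1
3 = 3*1 + 0
Back-substitute:
1 = 4 − 3
1 = −15 + 4·4
1 = 4·34 − 9·15
1 = −9·117 + 31·34
1 = 31·853 − 226·117
1 = −226·2676 + 709·853
1 = 709·14233 − 3771·2676
1 = −3771·16909 + 4480·14233
1 = 4480·64960 − 17211·16909
So 16909·(-17211) ≡ 1 (mod 64960), hence d ≡ -17211 ≡ 47749 (mod 64960).

47749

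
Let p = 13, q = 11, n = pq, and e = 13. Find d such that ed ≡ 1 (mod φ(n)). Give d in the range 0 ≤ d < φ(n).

37

φ(n) = (p−1)(q−1) = 12·10 = 120.
Need d with 13·d ≡ 1 (mod 120). Apply the extended Euclidean algorithm:
120 = 9×13 + 3
13 = 4×3 + 1
3 = 3×1 + 0
Back-substitute:
1 = 13 − 4·3
1 = −4·120 + 37·13
So 13·37 ≡ 1 (mod 120), hence d = 37.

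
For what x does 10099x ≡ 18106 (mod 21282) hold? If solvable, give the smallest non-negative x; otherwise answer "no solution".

First find gcd(10099, 21282):
21282 = 2·10099 + 1084
10099 = 9·1084 + 343
1084 = 3·343 + 55
343 = 6·55 + 13
55 = 4·13 + 3
13 = 4·3 + 1
3 = 3·1 + 0
gcd = 1, so a unique solution mod 21282 exists.
Back-substitute for the Bézout coefficients:
1 = 13 − 4·3
1 = −4·55 + 17·13
1 = 17·343 − 106·55
1 = −106·1084 + 335·343
1 = 335·10099 − 3121·1084
1 = −3121·21282 + 6577·10099
So 10099·(6577) ≡ 1 (mod 21282), giving 10099⁻¹ ≡ 6577.
x ≡ 10099⁻¹·18106 ≡ 6577·18106 ≡ 10372 (mod 21282).

10372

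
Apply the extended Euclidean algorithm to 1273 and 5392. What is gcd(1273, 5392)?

Euclidean algorithm:
5392 = 4*1273 + 300
1273 = 4*300 + 73
300 = 4*73 + 8
73 = 9*8 + 1
8 = 8*1 + 0
gcd(1273, 5392) = 1.
Working backward:
1 = 73 − 9·8
1 = −9·300 + 37·73
1 = 37·1273 − 157·300
1 = −157·5392 + 665·1273
So 1 = (-157)·5392 + (665)·1273.

1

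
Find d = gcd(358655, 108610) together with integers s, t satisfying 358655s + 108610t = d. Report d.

5

Repeated division:
358655 = 3*108610 + 32825
108610 = 3*32825 + 10135
32825 = 3*10135 + 2420
10135 = 4*2420 + 455
2420 = 5*455 + 145
455 = 3*145 + 20
145 = 7*20 + 5
20 = 4*5 + 0
gcd(358655, 108610) = 5.
Express as a combination:
5 = 145 − 7·20
5 = −7·455 + 22·145
5 = 22·2420 − 117·455
5 = −117·10135 + 490·2420
5 = 490·32825 − 1587·10135
5 = −1587·108610 + 5251·32825
5 = 5251·358655 − 17340·108610
So 5 = (5251)·358655 + (-17340)·108610.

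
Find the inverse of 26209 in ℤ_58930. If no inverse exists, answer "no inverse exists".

gcd(58930, 26209) by repeated division:
58930 = 2×26209 + 6512
26209 = 4×6512 + 161
6512 = 40×161 + 72
161 = 2×72 + 17
72 = 4×17 + 4
17 = 4×4 + 1
4 = 4×1 + 0
gcd = 1, so the inverse exists. Back-substitute:
1 = 17 − 4·4
1 = −4·72 + 17·17
1 = 17·161 − 38·72
1 = −38·6512 + 1537·161
1 = 1537·26209 − 6186·6512
1 = −6186·58930 + 13909·26209
So 26209·13909 ≡ 1 (mod 58930).

13909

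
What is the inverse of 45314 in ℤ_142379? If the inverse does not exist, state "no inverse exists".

Run Euclid on (142379, 45314):
142379 = 3×45314 + 6437
45314 = 7×6437 + 255
6437 = 25×255 + 62
255 = 4×62 + 7
62 = 8×7 + 6
7 = 1×6 + 1
6 = 6×1 + 0
gcd = 1, so the inverse exists. Back-substitute:
1 = 7 − 6
1 = −62 + 9·7
1 = 9·255 − 37·62
1 = −37·6437 + 934·255
1 = 934·45314 − 6575·6437
1 = −6575·142379 + 20659·45314
So 45314·20659 ≡ 1 (mod 142379).

20659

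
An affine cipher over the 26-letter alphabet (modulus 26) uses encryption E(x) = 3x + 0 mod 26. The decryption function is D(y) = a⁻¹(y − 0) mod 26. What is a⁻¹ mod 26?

Extended Euclidean algorithm:
26 = 8×3 + 2
3 = 1×2 + 1
2 = 2×1 + 0
gcd = 1, so the inverse exists. Back-substitute:
1 = 3 − 2
1 = −26 + 9·3
So 3·9 ≡ 1 (mod 26).

9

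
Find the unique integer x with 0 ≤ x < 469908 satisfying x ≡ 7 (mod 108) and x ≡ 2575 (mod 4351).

263635

Write x = 7 + 108·k. Then 108·k ≡ 2575 − 7 ≡ 2568 (mod 4351).
Need 108⁻¹ mod 4351. Extended Euclid on (4351, 108):
4351 = 40×108 + 31
108 = 3×31 + 15
31 = 2×15 + 1
15 = 15×1 + 0
Back-substitute:
1 = 31 − 2·15
1 = −2·108 + 7·31
1 = 7·4351 − 282·108
108⁻¹ ≡ 4069 (mod 4351), so k ≡ 4069·2568 ≡ 2441 (mod 4351).
x = 7 + 108·2441 = 263635.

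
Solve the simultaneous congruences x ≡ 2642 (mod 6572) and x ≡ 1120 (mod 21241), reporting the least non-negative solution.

Write x = 2642 + 6572·k. Then 6572·k ≡ 1120 − 2642 ≡ 19719 (mod 21241).
Need 6572⁻¹ mod 21241. Extended Euclid on (21241, 6572):
21241 = 3·6572 + 1525
6572 = 4·1525 + 472
1525 = 3·472 + 109
472 = 4·109 + 36
109 = 3·36 + 1
36 = 36·1 + 0
Back-substitute:
1 = 109 − 3·36
1 = −3·472 + 13·109
1 = 13·1525 − 42·472
1 = −42·6572 + 181·1525
1 = 181·21241 − 585·6572
6572⁻¹ ≡ 20656 (mod 21241), so k ≡ 20656·19719 ≡ 19489 (mod 21241).
x = 2642 + 6572·19489 = 128084350.

128084350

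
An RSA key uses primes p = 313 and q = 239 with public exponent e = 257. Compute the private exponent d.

34961

φ(n) = (p−1)(q−1) = 312·238 = 74256.
Need d with 257·d ≡ 1 (mod 74256). Apply the extended Euclidean algorithm:
74256 = 288·257 + 240
257 = 1·240 + 17
240 = 14·17 + 2
17 = 8·2 + 1
2 = 2·1 + 0
Back-substitute:
1 = 17 − 8·2
1 = −8·240 + 113·17
1 = 113·257 − 121·240
1 = −121·74256 + 34961·257
So 257·34961 ≡ 1 (mod 74256), hence d = 34961.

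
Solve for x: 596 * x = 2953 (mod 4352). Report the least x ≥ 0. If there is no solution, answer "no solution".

gcd(596, 4352):
4352 = 7×596 + 180
596 = 3×180 + 56
180 = 3×56 + 12
56 = 4×12 + 8
12 = 1×8 + 4
8 = 2×4 + 0
gcd = 4, but 4 ∤ 2953, so the congruence has no solution.

no solution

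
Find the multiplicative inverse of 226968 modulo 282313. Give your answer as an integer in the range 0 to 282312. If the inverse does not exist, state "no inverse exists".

Extended Euclidean algorithm:
282313 = 1*226968 + 55345
226968 = 4*55345 + 5588
55345 = 9*5588 + 5053
5588 = 1*5053 + 535
5053 = 9*535 + 238
535 = 2*238 + 59
238 = 4*59 + 2
59 = 29*2 + 1
2 = 2*1 + 0
The gcd is 1. Working backward:
1 = 59 − 29·2
1 = −29·238 + 117·59
1 = 117·535 − 263·238
1 = −263·5053 + 2484·535
1 = 2484·5588 − 2747·5053
1 = −2747·55345 + 27207·5588
1 = 27207·226968 − 111575·55345
1 = −111575·282313 + 138782·226968
So 226968·138782 ≡ 1 (mod 282313).

138782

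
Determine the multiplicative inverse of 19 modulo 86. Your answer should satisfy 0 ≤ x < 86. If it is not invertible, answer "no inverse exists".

77

gcd(86, 19) by repeated division:
86 = 4·19 + 10
19 = 1·10 + 9
10 = 1·9 + 1
9 = 9·1 + 0
Since gcd(19, 86) = 1, back-substitute to write 1 as a combination:
1 = 10 − 9
1 = −19 + 2·10
1 = 2·86 − 9·19
So 19·(-9) ≡ 1 (mod 86), and -9 ≡ 77 (mod 86).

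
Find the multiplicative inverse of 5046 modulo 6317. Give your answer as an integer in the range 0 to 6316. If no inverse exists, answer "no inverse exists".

1496

gcd(6317, 5046) by repeated division:
6317 = 1*5046 + 1271
5046 = 3*1271 + 1233
1271 = 1*1233 + 38
1233 = 32*38 + 17
38 = 2*17 + 4
17 = 4*4 + 1
4 = 4*1 + 0
Since gcd(5046, 6317) = 1, back-substitute to write 1 as a combination:
1 = 17 − 4·4
1 = −4·38 + 9·17
1 = 9·1233 − 292·38
1 = −292·1271 + 301·1233
1 = 301·5046 − 1195·1271
1 = −1195·6317 + 1496·5046
So 5046·1496 ≡ 1 (mod 6317).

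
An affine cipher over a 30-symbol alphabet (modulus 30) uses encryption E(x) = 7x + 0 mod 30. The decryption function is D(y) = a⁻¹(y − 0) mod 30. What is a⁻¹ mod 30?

13

Extended Euclidean algorithm:
30 = 4·7 + 2
7 = 3·2 + 1
2 = 2·1 + 0
gcd = 1, so the inverse exists. Back-substitute:
1 = 7 − 3·2
1 = −3·30 + 13·7
So 7·13 ≡ 1 (mod 30).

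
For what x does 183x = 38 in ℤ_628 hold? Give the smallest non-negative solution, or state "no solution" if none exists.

86

First find gcd(183, 628):
628 = 3·183 + 79
183 = 2·79 + 25
79 = 3·25 + 4
25 = 6·4 + 1
4 = 4·1 + 0
gcd = 1, so a unique solution mod 628 exists.
Back-substitute for the Bézout coefficients:
1 = 25 − 6·4
1 = −6·79 + 19·25
1 = 19·183 − 44·79
1 = −44·628 + 151·183
So 183·(151) ≡ 1 (mod 628), giving 183⁻¹ ≡ 151.
x ≡ 183⁻¹·38 ≡ 151·38 ≡ 86 (mod 628).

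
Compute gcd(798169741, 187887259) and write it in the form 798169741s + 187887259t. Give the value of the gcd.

1

Repeated division:
798169741 = 4·187887259 + 46620705
187887259 = 4·46620705 + 1404439
46620705 = 33·1404439 + 274218
1404439 = 5·274218 + 33349
274218 = 8·33349 + 7426
33349 = 4·7426 + 3645
7426 = 2·3645 + 136
3645 = 26·136 + 109
136 = 1·109 + 27
109 = 4·27 + 1
27 = 27·1 + 0
gcd(798169741, 187887259) = 1.
Back-substituting:
1 = 109 − 4·27
1 = −4·136 + 5·109
1 = 5·3645 − 134·136
1 = −134·7426 + 273·3645
1 = 273·33349 − 1226·7426
1 = −1226·274218 + 10081·33349
1 = 10081·1404439 − 51631·274218
1 = −51631·46620705 + 1713904·1404439
1 = 1713904·187887259 − 6907247·46620705
1 = −6907247·798169741 + 29342892·187887259
So 1 = (-6907247)·798169741 + (29342892)·187887259.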